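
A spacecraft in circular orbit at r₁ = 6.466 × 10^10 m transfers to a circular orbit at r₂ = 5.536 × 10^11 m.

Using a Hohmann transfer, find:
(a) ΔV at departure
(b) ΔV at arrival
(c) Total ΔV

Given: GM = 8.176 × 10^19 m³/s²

Transfer semi-major axis: a_t = (r₁ + r₂)/2 = (6.466e+10 + 5.536e+11)/2 = 3.0913e+11 m.
Circular speeds: v₁ = √(GM/r₁) = 35559.2 m/s, v₂ = √(GM/r₂) = 12152.7 m/s.
Transfer speeds (vis-viva v² = GM(2/r − 1/a_t)): v₁ᵗ = 47586.1 m/s, v₂ᵗ = 5558.01 m/s.
(a) ΔV₁ = |v₁ᵗ − v₁| ≈ 1.203e+04 m/s = 12.03 km/s.
(b) ΔV₂ = |v₂ − v₂ᵗ| ≈ 6595 m/s = 6.595 km/s.
(c) ΔV_total = ΔV₁ + ΔV₂ ≈ 1.862e+04 m/s = 18.62 km/s.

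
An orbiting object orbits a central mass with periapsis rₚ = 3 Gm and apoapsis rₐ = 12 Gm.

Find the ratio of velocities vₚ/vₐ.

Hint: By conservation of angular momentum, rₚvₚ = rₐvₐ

Convert to SI: rₚ = 3 Gm = 3e+09 m; rₐ = 12 Gm = 1.2e+10 m.
Conservation of angular momentum gives rₚvₚ = rₐvₐ, so vₚ/vₐ = rₐ/rₚ.
vₚ/vₐ = 1.2e+10 / 3e+09 ≈ 4.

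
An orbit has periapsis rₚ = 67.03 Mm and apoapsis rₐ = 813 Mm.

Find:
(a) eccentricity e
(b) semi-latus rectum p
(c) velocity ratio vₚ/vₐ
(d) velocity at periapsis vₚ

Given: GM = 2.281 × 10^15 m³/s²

Convert to SI: rₚ = 67.03 Mm = 6.703e+07 m; rₐ = 813 Mm = 8.13e+08 m.
(a) e = (rₐ − rₚ)/(rₐ + rₚ) = (8.13e+08 − 6.703e+07)/(8.13e+08 + 6.703e+07) ≈ 0.8477
(b) From a = (rₚ + rₐ)/2 = 4.40015e+08 m and e = (rₐ − rₚ)/(rₐ + rₚ) = 0.847664, p = a(1 − e²) = 4.40015e+08 · (1 − (0.847664)²) ≈ 1.238e+08 m
(c) Conservation of angular momentum (rₚvₚ = rₐvₐ) gives vₚ/vₐ = rₐ/rₚ = 8.13e+08/6.703e+07 ≈ 12.13
(d) With a = (rₚ + rₐ)/2 = 4.40015e+08 m, vₚ = √(GM (2/rₚ − 1/a)) = √(2.281e+15 · (2/6.703e+07 − 1/4.40015e+08)) m/s ≈ 7929 m/s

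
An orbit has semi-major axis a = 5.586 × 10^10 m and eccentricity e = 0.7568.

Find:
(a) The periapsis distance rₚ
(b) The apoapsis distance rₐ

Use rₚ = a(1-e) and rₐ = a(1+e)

(a) rₚ = a(1 − e) = 5.586e+10 · (1 − 0.7568) = 5.586e+10 · 0.2432 ≈ 1.359e+10 m = 1.359 × 10^10 m.
(b) rₐ = a(1 + e) = 5.586e+10 · (1 + 0.7568) = 5.586e+10 · 1.7568 ≈ 9.813e+10 m = 9.813 × 10^10 m.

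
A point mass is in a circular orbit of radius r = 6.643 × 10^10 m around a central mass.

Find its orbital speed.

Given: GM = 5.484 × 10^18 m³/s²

For a circular orbit, gravity supplies the centripetal force, so v = √(GM / r).
v = √(5.484e+18 / 6.643e+10) m/s ≈ 9086 m/s = 9.086 km/s.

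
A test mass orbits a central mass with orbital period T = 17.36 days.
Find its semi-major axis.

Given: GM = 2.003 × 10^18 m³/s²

Convert to SI: T = 17.36 days = 1.4999e+06 s.
Invert Kepler's third law: a = (GM · T² / (4π²))^(1/3).
Substituting T = 1.4999e+06 s and GM = 2.003e+18 m³/s²:
a = (2.003e+18 · (1.4999e+06)² / (4π²))^(1/3) m
a ≈ 4.851e+09 m = 4.851 × 10^9 m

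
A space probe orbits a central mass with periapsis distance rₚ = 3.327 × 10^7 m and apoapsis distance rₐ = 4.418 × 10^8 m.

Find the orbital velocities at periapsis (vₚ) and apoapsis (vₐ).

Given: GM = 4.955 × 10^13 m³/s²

Use the vis-viva equation v² = GM(2/r − 1/a) with a = (rₚ + rₐ)/2 = (3.327e+07 + 4.418e+08)/2 = 2.37535e+08 m.
vₚ = √(GM · (2/rₚ − 1/a)) = √(4.955e+13 · (2/3.327e+07 − 1/2.37535e+08)) m/s ≈ 1664 m/s = 1.664 km/s.
vₐ = √(GM · (2/rₐ − 1/a)) = √(4.955e+13 · (2/4.418e+08 − 1/2.37535e+08)) m/s ≈ 125.3 m/s = 125.3 m/s.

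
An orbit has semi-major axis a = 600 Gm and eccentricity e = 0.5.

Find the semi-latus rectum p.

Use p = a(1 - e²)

Convert to SI: a = 600 Gm = 6e+11 m.
p = a (1 − e²).
p = 6e+11 · (1 − (0.5)²) = 6e+11 · 0.75 ≈ 4.5e+11 m = 450 Gm.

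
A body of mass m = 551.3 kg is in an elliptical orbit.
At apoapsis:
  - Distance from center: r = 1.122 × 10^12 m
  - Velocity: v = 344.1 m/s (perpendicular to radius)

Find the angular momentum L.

Since v is perpendicular to r, L = m · v · r.
L = 551.3 · 344.1 · 1.122e+12 kg·m²/s ≈ 2.128e+17 kg·m²/s.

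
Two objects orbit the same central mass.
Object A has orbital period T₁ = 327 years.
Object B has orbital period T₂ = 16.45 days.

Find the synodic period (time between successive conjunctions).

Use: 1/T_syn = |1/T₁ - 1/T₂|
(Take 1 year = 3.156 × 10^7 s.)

Convert to SI: T₁ = 327 years = 1.03201e+10 s; T₂ = 16.45 days = 1.42128e+06 s.
T_syn = |T₁ · T₂ / (T₁ − T₂)|.
T_syn = |1.03201e+10 · 1.42128e+06 / (1.03201e+10 − 1.42128e+06)| s ≈ 1.421e+06 s = 16.45 days.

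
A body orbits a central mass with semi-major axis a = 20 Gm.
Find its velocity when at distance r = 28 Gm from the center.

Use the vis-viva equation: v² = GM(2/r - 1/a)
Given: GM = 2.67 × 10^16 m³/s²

Convert to SI: a = 20 Gm = 2e+10 m; r = 28 Gm = 2.8e+10 m.
Vis-viva: v = √(GM · (2/r − 1/a)).
2/r − 1/a = 2/2.8e+10 − 1/2e+10 = 2.14286e-11 m⁻¹.
v = √(2.67e+16 · 2.14286e-11) m/s ≈ 756.4 m/s = 756.4 m/s.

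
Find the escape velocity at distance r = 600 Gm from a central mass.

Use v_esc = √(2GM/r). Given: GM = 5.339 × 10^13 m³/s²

Convert to SI: r = 600 Gm = 6e+11 m.
Escape velocity comes from setting total energy to zero: ½v² − GM/r = 0 ⇒ v_esc = √(2GM / r).
v_esc = √(2 · 5.339e+13 / 6e+11) m/s ≈ 13.34 m/s = 13.34 m/s.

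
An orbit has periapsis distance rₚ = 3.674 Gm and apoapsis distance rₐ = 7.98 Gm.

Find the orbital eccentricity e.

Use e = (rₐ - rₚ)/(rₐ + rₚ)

Convert to SI: rₚ = 3.674 Gm = 3.674e+09 m; rₐ = 7.98 Gm = 7.98e+09 m.
e = (rₐ − rₚ) / (rₐ + rₚ).
e = (7.98e+09 − 3.674e+09) / (7.98e+09 + 3.674e+09) = 4.306e+09 / 1.1654e+10 ≈ 0.3695.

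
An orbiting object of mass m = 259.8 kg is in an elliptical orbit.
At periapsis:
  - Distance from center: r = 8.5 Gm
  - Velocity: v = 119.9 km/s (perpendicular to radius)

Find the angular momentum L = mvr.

Convert to SI: r = 8.5 Gm = 8.5e+09 m; v = 119.9 km/s = 119900 m/s.
Since v is perpendicular to r, L = m · v · r.
L = 259.8 · 119900 · 8.5e+09 kg·m²/s ≈ 2.648e+17 kg·m²/s.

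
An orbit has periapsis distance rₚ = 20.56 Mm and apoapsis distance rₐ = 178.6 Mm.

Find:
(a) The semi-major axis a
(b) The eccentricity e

Convert to SI: rₚ = 20.56 Mm = 2.056e+07 m; rₐ = 178.6 Mm = 1.786e+08 m.
(a) a = (rₚ + rₐ) / 2 = (2.056e+07 + 1.786e+08) / 2 ≈ 9.958e+07 m = 99.58 Mm.
(b) e = (rₐ − rₚ) / (rₐ + rₚ) = (1.786e+08 − 2.056e+07) / (1.786e+08 + 2.056e+07) ≈ 0.7935.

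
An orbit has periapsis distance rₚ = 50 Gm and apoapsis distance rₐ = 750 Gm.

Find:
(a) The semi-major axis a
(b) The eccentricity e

Convert to SI: rₚ = 50 Gm = 5e+10 m; rₐ = 750 Gm = 7.5e+11 m.
(a) a = (rₚ + rₐ) / 2 = (5e+10 + 7.5e+11) / 2 ≈ 4e+11 m = 400 Gm.
(b) e = (rₐ − rₚ) / (rₐ + rₚ) = (7.5e+11 − 5e+10) / (7.5e+11 + 5e+10) ≈ 0.875.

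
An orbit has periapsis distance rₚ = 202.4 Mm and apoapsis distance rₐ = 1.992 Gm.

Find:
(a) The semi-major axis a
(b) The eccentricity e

Convert to SI: rₚ = 202.4 Mm = 2.024e+08 m; rₐ = 1.992 Gm = 1.992e+09 m.
(a) a = (rₚ + rₐ) / 2 = (2.024e+08 + 1.992e+09) / 2 ≈ 1.097e+09 m = 1.097 Gm.
(b) e = (rₐ − rₚ) / (rₐ + rₚ) = (1.992e+09 − 2.024e+08) / (1.992e+09 + 2.024e+08) ≈ 0.8155.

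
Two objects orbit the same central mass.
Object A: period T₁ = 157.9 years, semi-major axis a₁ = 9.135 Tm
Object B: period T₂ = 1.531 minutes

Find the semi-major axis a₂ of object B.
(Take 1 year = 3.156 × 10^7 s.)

Convert to SI: T₁ = 157.9 years = 4.98332e+09 s; a₁ = 9.135 Tm = 9.135e+12 m; T₂ = 1.531 minutes = 91.86 s.
Kepler's third law: (T₁/T₂)² = (a₁/a₂)³ ⇒ a₂ = a₁ · (T₂/T₁)^(2/3).
T₂/T₁ = 91.86 / 4.98332e+09 = 1.84335e-08.
a₂ = 9.135e+12 · (1.84335e-08)^(2/3) m ≈ 6.375e+07 m = 63.75 Mm.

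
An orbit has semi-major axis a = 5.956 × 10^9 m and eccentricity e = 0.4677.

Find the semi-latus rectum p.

p = a (1 − e²).
p = 5.956e+09 · (1 − (0.4677)²) = 5.956e+09 · 0.781257 ≈ 4.653e+09 m = 4.653 × 10^9 m.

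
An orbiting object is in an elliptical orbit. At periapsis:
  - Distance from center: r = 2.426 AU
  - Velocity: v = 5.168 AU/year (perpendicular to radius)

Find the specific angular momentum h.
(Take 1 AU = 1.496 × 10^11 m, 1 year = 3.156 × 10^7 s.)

Convert to SI: r = 2.426 AU = 3.6293e+11 m; v = 5.168 AU/year = 24497.2 m/s.
With v perpendicular to r, h = r · v.
h = 3.6293e+11 · 24497.2 m²/s ≈ 8.891e+15 m²/s.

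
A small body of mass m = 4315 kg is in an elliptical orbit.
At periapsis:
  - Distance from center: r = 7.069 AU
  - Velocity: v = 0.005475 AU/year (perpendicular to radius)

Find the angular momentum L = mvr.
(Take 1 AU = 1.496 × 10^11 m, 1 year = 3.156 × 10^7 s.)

Convert to SI: r = 7.069 AU = 1.05752e+12 m; v = 0.005475 AU/year = 25.9525 m/s.
Since v is perpendicular to r, L = m · v · r.
L = 4315 · 25.9525 · 1.05752e+12 kg·m²/s ≈ 1.184e+17 kg·m²/s.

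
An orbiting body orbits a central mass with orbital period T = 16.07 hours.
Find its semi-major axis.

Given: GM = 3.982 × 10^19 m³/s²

Convert to SI: T = 16.07 hours = 57852 s.
Invert Kepler's third law: a = (GM · T² / (4π²))^(1/3).
Substituting T = 57852 s and GM = 3.982e+19 m³/s²:
a = (3.982e+19 · (57852)² / (4π²))^(1/3) m
a ≈ 1.5e+09 m = 1.5 Gm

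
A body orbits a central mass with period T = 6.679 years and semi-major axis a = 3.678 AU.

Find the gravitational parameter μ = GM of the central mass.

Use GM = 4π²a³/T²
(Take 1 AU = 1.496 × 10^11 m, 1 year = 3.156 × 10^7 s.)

Convert to SI: T = 6.679 years = 2.10789e+08 s; a = 3.678 AU = 5.50229e+11 m.
GM = 4π² · a³ / T².
GM = 4π² · (5.50229e+11)³ / (2.10789e+08)² m³/s² ≈ 1.48e+20 m³/s² = 1.48 × 10^20 m³/s².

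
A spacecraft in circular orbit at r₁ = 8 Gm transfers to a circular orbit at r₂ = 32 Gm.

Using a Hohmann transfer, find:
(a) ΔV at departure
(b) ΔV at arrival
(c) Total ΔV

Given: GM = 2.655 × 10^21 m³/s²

Convert to SI: r₁ = 8 Gm = 8e+09 m; r₂ = 32 Gm = 3.2e+10 m.
Transfer semi-major axis: a_t = (r₁ + r₂)/2 = (8e+09 + 3.2e+10)/2 = 2e+10 m.
Circular speeds: v₁ = √(GM/r₁) = 576086 m/s, v₂ = √(GM/r₂) = 288043 m/s.
Transfer speeds (vis-viva v² = GM(2/r − 1/a_t)): v₁ᵗ = 728697 m/s, v₂ᵗ = 182174 m/s.
(a) ΔV₁ = |v₁ᵗ − v₁| ≈ 1.526e+05 m/s = 152.6 km/s.
(b) ΔV₂ = |v₂ − v₂ᵗ| ≈ 1.059e+05 m/s = 105.9 km/s.
(c) ΔV_total = ΔV₁ + ΔV₂ ≈ 2.585e+05 m/s = 258.5 km/s.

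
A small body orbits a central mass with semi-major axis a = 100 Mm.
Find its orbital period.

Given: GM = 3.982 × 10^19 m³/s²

Convert to SI: a = 100 Mm = 1e+08 m.
Kepler's third law: T = 2π √(a³ / GM).
Substituting a = 1e+08 m and GM = 3.982e+19 m³/s²:
T = 2π √((1e+08)³ / 3.982e+19) s
T ≈ 995.7 s = 16.6 minutes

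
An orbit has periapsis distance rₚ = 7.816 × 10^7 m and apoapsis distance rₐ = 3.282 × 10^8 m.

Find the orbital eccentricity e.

e = (rₐ − rₚ) / (rₐ + rₚ).
e = (3.282e+08 − 7.816e+07) / (3.282e+08 + 7.816e+07) = 2.5004e+08 / 4.0636e+08 ≈ 0.6153.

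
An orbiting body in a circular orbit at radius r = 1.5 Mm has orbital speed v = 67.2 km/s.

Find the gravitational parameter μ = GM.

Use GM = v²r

Convert to SI: r = 1.5 Mm = 1.5e+06 m; v = 67.2 km/s = 67200 m/s.
For a circular orbit v² = GM/r, so GM = v² · r.
GM = (67200)² · 1.5e+06 m³/s² ≈ 6.774e+15 m³/s² = 6.774 × 10^15 m³/s².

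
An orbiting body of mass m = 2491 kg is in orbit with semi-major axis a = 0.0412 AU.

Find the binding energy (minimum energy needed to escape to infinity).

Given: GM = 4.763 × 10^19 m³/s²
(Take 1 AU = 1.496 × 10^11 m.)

Convert to SI: a = 0.0412 AU = 6.16352e+09 m.
Total orbital energy is E = −GMm/(2a); binding energy is E_bind = −E = GMm/(2a).
E_bind = 4.763e+19 · 2491 / (2 · 6.16352e+09) J ≈ 9.625e+12 J = 9.625 TJ.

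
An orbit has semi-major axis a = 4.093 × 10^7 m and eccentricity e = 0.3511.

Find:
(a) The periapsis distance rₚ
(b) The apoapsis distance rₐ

(a) rₚ = a(1 − e) = 4.093e+07 · (1 − 0.3511) = 4.093e+07 · 0.6489 ≈ 2.656e+07 m = 2.656 × 10^7 m.
(b) rₐ = a(1 + e) = 4.093e+07 · (1 + 0.3511) = 4.093e+07 · 1.3511 ≈ 5.53e+07 m = 5.53 × 10^7 m.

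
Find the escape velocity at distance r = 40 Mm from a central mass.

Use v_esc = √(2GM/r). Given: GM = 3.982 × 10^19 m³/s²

Convert to SI: r = 40 Mm = 4e+07 m.
Escape velocity comes from setting total energy to zero: ½v² − GM/r = 0 ⇒ v_esc = √(2GM / r).
v_esc = √(2 · 3.982e+19 / 4e+07) m/s ≈ 1.411e+06 m/s = 1411 km/s.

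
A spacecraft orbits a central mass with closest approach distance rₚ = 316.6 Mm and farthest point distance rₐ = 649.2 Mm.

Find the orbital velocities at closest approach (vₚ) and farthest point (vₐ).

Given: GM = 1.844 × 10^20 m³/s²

Convert to SI: rₚ = 316.6 Mm = 3.166e+08 m; rₐ = 649.2 Mm = 6.492e+08 m.
Use the vis-viva equation v² = GM(2/r − 1/a) with a = (rₚ + rₐ)/2 = (3.166e+08 + 6.492e+08)/2 = 4.829e+08 m.
vₚ = √(GM · (2/rₚ − 1/a)) = √(1.844e+20 · (2/3.166e+08 − 1/4.829e+08)) m/s ≈ 8.849e+05 m/s = 884.9 km/s.
vₐ = √(GM · (2/rₐ − 1/a)) = √(1.844e+20 · (2/6.492e+08 − 1/4.829e+08)) m/s ≈ 4.315e+05 m/s = 431.5 km/s.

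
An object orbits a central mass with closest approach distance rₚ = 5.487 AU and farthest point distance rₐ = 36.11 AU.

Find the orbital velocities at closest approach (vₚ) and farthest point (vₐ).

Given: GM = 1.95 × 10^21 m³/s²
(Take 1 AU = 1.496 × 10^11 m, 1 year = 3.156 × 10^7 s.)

Convert to SI: rₚ = 5.487 AU = 8.20855e+11 m; rₐ = 36.11 AU = 5.40206e+12 m.
Use the vis-viva equation v² = GM(2/r − 1/a) with a = (rₚ + rₐ)/2 = (8.20855e+11 + 5.40206e+12)/2 = 3.11146e+12 m.
vₚ = √(GM · (2/rₚ − 1/a)) = √(1.95e+21 · (2/8.20855e+11 − 1/3.11146e+12)) m/s ≈ 6.422e+04 m/s = 13.55 AU/year.
vₐ = √(GM · (2/rₐ − 1/a)) = √(1.95e+21 · (2/5.40206e+12 − 1/3.11146e+12)) m/s ≈ 9759 m/s = 2.059 AU/year.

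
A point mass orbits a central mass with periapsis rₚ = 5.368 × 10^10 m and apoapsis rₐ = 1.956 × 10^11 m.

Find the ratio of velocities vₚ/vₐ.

Conservation of angular momentum gives rₚvₚ = rₐvₐ, so vₚ/vₐ = rₐ/rₚ.
vₚ/vₐ = 1.956e+11 / 5.368e+10 ≈ 3.644.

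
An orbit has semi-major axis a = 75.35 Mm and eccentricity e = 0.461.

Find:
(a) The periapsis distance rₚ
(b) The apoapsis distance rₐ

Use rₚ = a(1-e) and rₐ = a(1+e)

Convert to SI: a = 75.35 Mm = 7.535e+07 m.
(a) rₚ = a(1 − e) = 7.535e+07 · (1 − 0.461) = 7.535e+07 · 0.539 ≈ 4.061e+07 m = 40.61 Mm.
(b) rₐ = a(1 + e) = 7.535e+07 · (1 + 0.461) = 7.535e+07 · 1.461 ≈ 1.101e+08 m = 110.1 Mm.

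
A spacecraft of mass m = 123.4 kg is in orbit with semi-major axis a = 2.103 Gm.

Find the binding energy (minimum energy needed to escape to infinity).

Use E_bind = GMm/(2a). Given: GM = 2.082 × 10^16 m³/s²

Convert to SI: a = 2.103 Gm = 2.103e+09 m.
Total orbital energy is E = −GMm/(2a); binding energy is E_bind = −E = GMm/(2a).
E_bind = 2.082e+16 · 123.4 / (2 · 2.103e+09) J ≈ 6.108e+08 J = 610.8 MJ.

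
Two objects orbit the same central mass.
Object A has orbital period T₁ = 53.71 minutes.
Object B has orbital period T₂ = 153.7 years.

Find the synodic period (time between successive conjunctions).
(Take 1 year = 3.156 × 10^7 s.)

Convert to SI: T₁ = 53.71 minutes = 3222.6 s; T₂ = 153.7 years = 4.85077e+09 s.
T_syn = |T₁ · T₂ / (T₁ − T₂)|.
T_syn = |3222.6 · 4.85077e+09 / (3222.6 − 4.85077e+09)| s ≈ 3223 s = 53.71 minutes.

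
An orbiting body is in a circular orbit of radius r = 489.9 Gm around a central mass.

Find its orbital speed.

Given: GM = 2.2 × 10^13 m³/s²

Convert to SI: r = 489.9 Gm = 4.899e+11 m.
For a circular orbit, gravity supplies the centripetal force, so v = √(GM / r).
v = √(2.2e+13 / 4.899e+11) m/s ≈ 6.701 m/s = 6.701 m/s.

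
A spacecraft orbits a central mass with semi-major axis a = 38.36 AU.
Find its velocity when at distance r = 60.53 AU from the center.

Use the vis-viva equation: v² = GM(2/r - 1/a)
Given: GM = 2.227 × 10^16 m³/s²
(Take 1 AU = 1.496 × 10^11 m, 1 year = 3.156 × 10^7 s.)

Convert to SI: a = 38.36 AU = 5.73866e+12 m; r = 60.53 AU = 9.05529e+12 m.
Vis-viva: v = √(GM · (2/r − 1/a)).
2/r − 1/a = 2/9.05529e+12 − 1/5.73866e+12 = 4.66086e-14 m⁻¹.
v = √(2.227e+16 · 4.66086e-14) m/s ≈ 32.22 m/s = 0.006797 AU/year.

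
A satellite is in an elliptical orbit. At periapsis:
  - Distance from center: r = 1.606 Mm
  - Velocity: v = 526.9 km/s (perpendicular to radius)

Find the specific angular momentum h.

Convert to SI: r = 1.606 Mm = 1.606e+06 m; v = 526.9 km/s = 526900 m/s.
With v perpendicular to r, h = r · v.
h = 1.606e+06 · 526900 m²/s ≈ 8.462e+11 m²/s.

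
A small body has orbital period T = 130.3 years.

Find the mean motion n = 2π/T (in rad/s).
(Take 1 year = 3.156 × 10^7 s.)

Convert to SI: T = 130.3 years = 4.11227e+09 s.
n = 2π / T.
n = 2π / 4.11227e+09 s ≈ 1.528e-09 rad/s.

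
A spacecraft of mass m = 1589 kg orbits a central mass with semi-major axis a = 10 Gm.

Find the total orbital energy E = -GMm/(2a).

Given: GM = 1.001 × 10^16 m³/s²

Convert to SI: a = 10 Gm = 1e+10 m.
E = −GMm / (2a).
E = −1.001e+16 · 1589 / (2 · 1e+10) J ≈ -7.953e+08 J = -795.3 MJ.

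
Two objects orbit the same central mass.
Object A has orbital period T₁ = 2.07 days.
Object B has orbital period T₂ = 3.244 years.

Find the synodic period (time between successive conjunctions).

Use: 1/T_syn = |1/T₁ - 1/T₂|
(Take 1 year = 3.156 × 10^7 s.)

Convert to SI: T₁ = 2.07 days = 178848 s; T₂ = 3.244 years = 1.02381e+08 s.
T_syn = |T₁ · T₂ / (T₁ − T₂)|.
T_syn = |178848 · 1.02381e+08 / (178848 − 1.02381e+08)| s ≈ 1.792e+05 s = 2.074 days.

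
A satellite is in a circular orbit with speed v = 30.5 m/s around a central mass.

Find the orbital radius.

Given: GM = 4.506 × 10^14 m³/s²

For a circular orbit, v² = GM / r, so r = GM / v².
r = 4.506e+14 / (30.5)² m ≈ 4.844e+11 m = 484.4 Gm.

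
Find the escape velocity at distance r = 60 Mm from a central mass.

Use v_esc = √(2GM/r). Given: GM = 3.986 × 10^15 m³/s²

Convert to SI: r = 60 Mm = 6e+07 m.
Escape velocity comes from setting total energy to zero: ½v² − GM/r = 0 ⇒ v_esc = √(2GM / r).
v_esc = √(2 · 3.986e+15 / 6e+07) m/s ≈ 1.153e+04 m/s = 11.53 km/s.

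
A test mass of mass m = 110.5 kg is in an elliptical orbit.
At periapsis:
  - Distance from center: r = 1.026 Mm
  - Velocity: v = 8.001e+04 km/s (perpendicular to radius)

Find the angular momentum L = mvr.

Convert to SI: r = 1.026 Mm = 1.026e+06 m; v = 8.001e+04 km/s = 8.001e+07 m/s.
Since v is perpendicular to r, L = m · v · r.
L = 110.5 · 8.001e+07 · 1.026e+06 kg·m²/s ≈ 9.071e+15 kg·m²/s.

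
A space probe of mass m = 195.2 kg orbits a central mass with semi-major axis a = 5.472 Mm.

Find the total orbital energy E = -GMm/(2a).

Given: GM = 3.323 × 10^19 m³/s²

Convert to SI: a = 5.472 Mm = 5.472e+06 m.
E = −GMm / (2a).
E = −3.323e+19 · 195.2 / (2 · 5.472e+06) J ≈ -5.927e+14 J = -592.7 TJ.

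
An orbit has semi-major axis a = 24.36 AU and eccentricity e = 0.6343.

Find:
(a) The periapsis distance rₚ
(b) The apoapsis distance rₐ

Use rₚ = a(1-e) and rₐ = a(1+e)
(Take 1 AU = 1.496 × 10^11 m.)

Convert to SI: a = 24.36 AU = 3.64426e+12 m.
(a) rₚ = a(1 − e) = 3.64426e+12 · (1 − 0.6343) = 3.64426e+12 · 0.3657 ≈ 1.333e+12 m = 8.908 AU.
(b) rₐ = a(1 + e) = 3.64426e+12 · (1 + 0.6343) = 3.64426e+12 · 1.6343 ≈ 5.956e+12 m = 39.81 AU.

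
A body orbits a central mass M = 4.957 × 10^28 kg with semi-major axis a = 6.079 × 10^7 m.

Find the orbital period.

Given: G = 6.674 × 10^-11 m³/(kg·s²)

GM = G · M = 6.674e-11 · 4.957e+28 = 3.3083e+18 m³/s².
Kepler's third law: T = 2π √(a³ / GM).
Substituting a = 6.079e+07 m and GM = 3.3083e+18 m³/s²:
T = 2π √((6.079e+07)³ / 3.3083e+18) s
T ≈ 1637 s = 27.29 minutes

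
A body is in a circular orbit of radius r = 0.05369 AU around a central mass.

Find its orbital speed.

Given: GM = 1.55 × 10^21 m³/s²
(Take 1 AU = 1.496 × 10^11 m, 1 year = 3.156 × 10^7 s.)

Convert to SI: r = 0.05369 AU = 8.03202e+09 m.
For a circular orbit, gravity supplies the centripetal force, so v = √(GM / r).
v = √(1.55e+21 / 8.03202e+09) m/s ≈ 4.393e+05 m/s = 92.67 AU/year.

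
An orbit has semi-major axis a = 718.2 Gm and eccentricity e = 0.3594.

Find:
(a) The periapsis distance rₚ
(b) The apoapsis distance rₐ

Convert to SI: a = 718.2 Gm = 7.182e+11 m.
(a) rₚ = a(1 − e) = 7.182e+11 · (1 − 0.3594) = 7.182e+11 · 0.6406 ≈ 4.601e+11 m = 460.1 Gm.
(b) rₐ = a(1 + e) = 7.182e+11 · (1 + 0.3594) = 7.182e+11 · 1.3594 ≈ 9.763e+11 m = 976.3 Gm.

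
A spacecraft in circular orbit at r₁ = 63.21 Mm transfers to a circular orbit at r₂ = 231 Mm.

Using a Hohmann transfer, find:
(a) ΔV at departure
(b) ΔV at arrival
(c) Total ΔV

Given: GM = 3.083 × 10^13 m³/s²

Convert to SI: r₁ = 63.21 Mm = 6.321e+07 m; r₂ = 231 Mm = 2.31e+08 m.
Transfer semi-major axis: a_t = (r₁ + r₂)/2 = (6.321e+07 + 2.31e+08)/2 = 1.47105e+08 m.
Circular speeds: v₁ = √(GM/r₁) = 698.383 m/s, v₂ = √(GM/r₂) = 365.326 m/s.
Transfer speeds (vis-viva v² = GM(2/r − 1/a_t)): v₁ᵗ = 875.157 m/s, v₂ᵗ = 239.475 m/s.
(a) ΔV₁ = |v₁ᵗ − v₁| ≈ 176.8 m/s = 176.8 m/s.
(b) ΔV₂ = |v₂ − v₂ᵗ| ≈ 125.9 m/s = 125.9 m/s.
(c) ΔV_total = ΔV₁ + ΔV₂ ≈ 302.6 m/s = 302.6 m/s.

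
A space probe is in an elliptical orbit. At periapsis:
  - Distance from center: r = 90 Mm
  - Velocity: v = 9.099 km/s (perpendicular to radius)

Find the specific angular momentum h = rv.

Convert to SI: r = 90 Mm = 9e+07 m; v = 9.099 km/s = 9099 m/s.
With v perpendicular to r, h = r · v.
h = 9e+07 · 9099 m²/s ≈ 8.189e+11 m²/s.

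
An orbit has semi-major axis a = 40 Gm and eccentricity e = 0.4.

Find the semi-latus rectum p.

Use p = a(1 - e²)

Convert to SI: a = 40 Gm = 4e+10 m.
p = a (1 − e²).
p = 4e+10 · (1 − (0.4)²) = 4e+10 · 0.84 ≈ 3.36e+10 m = 33.6 Gm.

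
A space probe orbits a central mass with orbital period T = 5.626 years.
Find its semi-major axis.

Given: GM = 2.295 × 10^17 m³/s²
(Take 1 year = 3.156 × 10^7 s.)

Convert to SI: T = 5.626 years = 1.77557e+08 s.
Invert Kepler's third law: a = (GM · T² / (4π²))^(1/3).
Substituting T = 1.77557e+08 s and GM = 2.295e+17 m³/s²:
a = (2.295e+17 · (1.77557e+08)² / (4π²))^(1/3) m
a ≈ 5.68e+10 m = 56.8 Gm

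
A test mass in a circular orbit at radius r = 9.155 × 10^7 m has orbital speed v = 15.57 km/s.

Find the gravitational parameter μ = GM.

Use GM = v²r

Convert to SI: v = 15.57 km/s = 15570 m/s.
For a circular orbit v² = GM/r, so GM = v² · r.
GM = (15570)² · 9.155e+07 m³/s² ≈ 2.219e+16 m³/s² = 2.219 × 10^16 m³/s².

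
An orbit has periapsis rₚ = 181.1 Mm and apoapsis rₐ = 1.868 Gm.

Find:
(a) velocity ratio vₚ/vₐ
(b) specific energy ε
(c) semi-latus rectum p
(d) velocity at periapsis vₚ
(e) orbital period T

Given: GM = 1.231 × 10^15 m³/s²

Convert to SI: rₚ = 181.1 Mm = 1.811e+08 m; rₐ = 1.868 Gm = 1.868e+09 m.
(a) Conservation of angular momentum (rₚvₚ = rₐvₐ) gives vₚ/vₐ = rₐ/rₚ = 1.868e+09/1.811e+08 ≈ 10.31
(b) With a = (rₚ + rₐ)/2 = 1.02455e+09 m, ε = −GM/(2a) = −1.231e+15/(2 · 1.02455e+09) J/kg ≈ -6.008e+05 J/kg
(c) From a = (rₚ + rₐ)/2 = 1.02455e+09 m and e = (rₐ − rₚ)/(rₐ + rₚ) = 0.823239, p = a(1 − e²) = 1.02455e+09 · (1 − (0.823239)²) ≈ 3.302e+08 m
(d) With a = (rₚ + rₐ)/2 = 1.02455e+09 m, vₚ = √(GM (2/rₚ − 1/a)) = √(1.231e+15 · (2/1.811e+08 − 1/1.02455e+09)) m/s ≈ 3520 m/s
(e) With a = (rₚ + rₐ)/2 = 1.02455e+09 m, T = 2π √(a³/GM) = 2π √((1.02455e+09)³/1.231e+15) s ≈ 5.873e+06 s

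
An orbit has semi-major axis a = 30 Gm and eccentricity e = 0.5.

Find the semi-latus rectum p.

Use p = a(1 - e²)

Convert to SI: a = 30 Gm = 3e+10 m.
p = a (1 − e²).
p = 3e+10 · (1 − (0.5)²) = 3e+10 · 0.75 ≈ 2.25e+10 m = 22.5 Gm.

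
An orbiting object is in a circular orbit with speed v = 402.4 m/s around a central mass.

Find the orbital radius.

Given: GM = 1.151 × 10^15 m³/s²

For a circular orbit, v² = GM / r, so r = GM / v².
r = 1.151e+15 / (402.4)² m ≈ 7.108e+09 m = 7.108 Gm.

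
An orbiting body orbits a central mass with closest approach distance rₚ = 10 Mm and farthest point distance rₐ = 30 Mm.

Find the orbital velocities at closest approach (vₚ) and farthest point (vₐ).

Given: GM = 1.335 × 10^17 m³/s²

Convert to SI: rₚ = 10 Mm = 1e+07 m; rₐ = 30 Mm = 3e+07 m.
Use the vis-viva equation v² = GM(2/r − 1/a) with a = (rₚ + rₐ)/2 = (1e+07 + 3e+07)/2 = 2e+07 m.
vₚ = √(GM · (2/rₚ − 1/a)) = √(1.335e+17 · (2/1e+07 − 1/2e+07)) m/s ≈ 1.415e+05 m/s = 141.5 km/s.
vₐ = √(GM · (2/rₐ − 1/a)) = √(1.335e+17 · (2/3e+07 − 1/2e+07)) m/s ≈ 4.717e+04 m/s = 47.17 km/s.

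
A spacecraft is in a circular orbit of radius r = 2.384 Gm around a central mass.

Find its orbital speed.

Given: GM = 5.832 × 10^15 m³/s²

Convert to SI: r = 2.384 Gm = 2.384e+09 m.
For a circular orbit, gravity supplies the centripetal force, so v = √(GM / r).
v = √(5.832e+15 / 2.384e+09) m/s ≈ 1564 m/s = 1.564 km/s.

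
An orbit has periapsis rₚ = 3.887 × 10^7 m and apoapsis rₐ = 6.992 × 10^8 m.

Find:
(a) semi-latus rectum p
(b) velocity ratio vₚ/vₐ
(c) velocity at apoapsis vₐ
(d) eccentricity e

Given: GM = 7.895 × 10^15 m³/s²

(a) From a = (rₚ + rₐ)/2 = 3.69035e+08 m and e = (rₐ − rₚ)/(rₐ + rₚ) = 0.894671, p = a(1 − e²) = 3.69035e+08 · (1 − (0.894671)²) ≈ 7.365e+07 m
(b) Conservation of angular momentum (rₚvₚ = rₐvₐ) gives vₚ/vₐ = rₐ/rₚ = 6.992e+08/3.887e+07 ≈ 17.99
(c) With a = (rₚ + rₐ)/2 = 3.69035e+08 m, vₐ = √(GM (2/rₐ − 1/a)) = √(7.895e+15 · (2/6.992e+08 − 1/3.69035e+08)) m/s ≈ 1091 m/s
(d) e = (rₐ − rₚ)/(rₐ + rₚ) = (6.992e+08 − 3.887e+07)/(6.992e+08 + 3.887e+07) ≈ 0.8947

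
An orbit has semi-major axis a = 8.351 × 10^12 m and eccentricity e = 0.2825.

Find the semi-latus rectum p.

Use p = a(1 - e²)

p = a (1 − e²).
p = 8.351e+12 · (1 − (0.2825)²) = 8.351e+12 · 0.920194 ≈ 7.685e+12 m = 7.685 × 10^12 m.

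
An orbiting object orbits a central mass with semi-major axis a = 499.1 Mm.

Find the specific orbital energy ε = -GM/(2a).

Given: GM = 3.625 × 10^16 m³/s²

Convert to SI: a = 499.1 Mm = 4.991e+08 m.
ε = −GM / (2a).
ε = −3.625e+16 / (2 · 4.991e+08) J/kg ≈ -3.632e+07 J/kg = -36.32 MJ/kg.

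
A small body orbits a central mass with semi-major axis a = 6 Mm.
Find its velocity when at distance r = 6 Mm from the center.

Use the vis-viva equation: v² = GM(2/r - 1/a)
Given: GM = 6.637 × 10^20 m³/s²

Convert to SI: a = 6 Mm = 6e+06 m; r = 6 Mm = 6e+06 m.
Vis-viva: v = √(GM · (2/r − 1/a)).
2/r − 1/a = 2/6e+06 − 1/6e+06 = 1.66667e-07 m⁻¹.
v = √(6.637e+20 · 1.66667e-07) m/s ≈ 1.052e+07 m/s = 1.052e+04 km/s.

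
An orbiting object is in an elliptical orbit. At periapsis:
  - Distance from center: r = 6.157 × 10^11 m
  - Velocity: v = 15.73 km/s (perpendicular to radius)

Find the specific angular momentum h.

Convert to SI: v = 15.73 km/s = 15730 m/s.
With v perpendicular to r, h = r · v.
h = 6.157e+11 · 15730 m²/s ≈ 9.685e+15 m²/s.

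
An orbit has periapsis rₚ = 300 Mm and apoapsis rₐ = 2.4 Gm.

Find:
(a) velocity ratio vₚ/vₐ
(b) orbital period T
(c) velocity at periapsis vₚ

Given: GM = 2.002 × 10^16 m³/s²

Convert to SI: rₚ = 300 Mm = 3e+08 m; rₐ = 2.4 Gm = 2.4e+09 m.
(a) Conservation of angular momentum (rₚvₚ = rₐvₐ) gives vₚ/vₐ = rₐ/rₚ = 2.4e+09/3e+08 ≈ 8
(b) With a = (rₚ + rₐ)/2 = 1.35e+09 m, T = 2π √(a³/GM) = 2π √((1.35e+09)³/2.002e+16) s ≈ 2.203e+06 s
(c) With a = (rₚ + rₐ)/2 = 1.35e+09 m, vₚ = √(GM (2/rₚ − 1/a)) = √(2.002e+16 · (2/3e+08 − 1/1.35e+09)) m/s ≈ 1.089e+04 m/s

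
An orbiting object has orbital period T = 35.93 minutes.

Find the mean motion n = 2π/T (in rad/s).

Convert to SI: T = 35.93 minutes = 2155.8 s.
n = 2π / T.
n = 2π / 2155.8 s ≈ 0.002915 rad/s.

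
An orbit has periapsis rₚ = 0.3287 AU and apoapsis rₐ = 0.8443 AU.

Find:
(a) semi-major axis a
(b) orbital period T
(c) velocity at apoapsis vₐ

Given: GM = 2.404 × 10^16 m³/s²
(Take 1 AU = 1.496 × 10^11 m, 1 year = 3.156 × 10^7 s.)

Convert to SI: rₚ = 0.3287 AU = 4.91735e+10 m; rₐ = 0.8443 AU = 1.26307e+11 m.
(a) a = (rₚ + rₐ)/2 = (4.91735e+10 + 1.26307e+11)/2 ≈ 8.774e+10 m
(b) With a = (rₚ + rₐ)/2 = 8.77404e+10 m, T = 2π √(a³/GM) = 2π √((8.77404e+10)³/2.404e+16) s ≈ 1.053e+09 s
(c) With a = (rₚ + rₐ)/2 = 8.77404e+10 m, vₐ = √(GM (2/rₐ − 1/a)) = √(2.404e+16 · (2/1.26307e+11 − 1/8.77404e+10)) m/s ≈ 326.6 m/s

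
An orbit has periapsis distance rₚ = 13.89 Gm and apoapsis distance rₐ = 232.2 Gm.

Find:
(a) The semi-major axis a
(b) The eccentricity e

Convert to SI: rₚ = 13.89 Gm = 1.389e+10 m; rₐ = 232.2 Gm = 2.322e+11 m.
(a) a = (rₚ + rₐ) / 2 = (1.389e+10 + 2.322e+11) / 2 ≈ 1.23e+11 m = 123 Gm.
(b) e = (rₐ − rₚ) / (rₐ + rₚ) = (2.322e+11 − 1.389e+10) / (2.322e+11 + 1.389e+10) ≈ 0.8871.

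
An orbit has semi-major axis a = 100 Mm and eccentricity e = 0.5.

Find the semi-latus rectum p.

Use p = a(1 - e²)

Convert to SI: a = 100 Mm = 1e+08 m.
p = a (1 − e²).
p = 1e+08 · (1 − (0.5)²) = 1e+08 · 0.75 ≈ 7.5e+07 m = 75 Mm.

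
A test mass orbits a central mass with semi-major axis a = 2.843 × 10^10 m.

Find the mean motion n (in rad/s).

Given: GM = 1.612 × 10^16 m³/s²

n = √(GM / a³).
n = √(1.612e+16 / (2.843e+10)³) rad/s ≈ 2.649e-08 rad/s.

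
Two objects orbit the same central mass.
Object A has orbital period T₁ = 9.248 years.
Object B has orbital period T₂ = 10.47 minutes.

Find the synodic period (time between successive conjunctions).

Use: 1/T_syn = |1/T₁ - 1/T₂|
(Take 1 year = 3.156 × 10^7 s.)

Convert to SI: T₁ = 9.248 years = 2.91867e+08 s; T₂ = 10.47 minutes = 628.2 s.
T_syn = |T₁ · T₂ / (T₁ − T₂)|.
T_syn = |2.91867e+08 · 628.2 / (2.91867e+08 − 628.2)| s ≈ 628.2 s = 10.47 minutes.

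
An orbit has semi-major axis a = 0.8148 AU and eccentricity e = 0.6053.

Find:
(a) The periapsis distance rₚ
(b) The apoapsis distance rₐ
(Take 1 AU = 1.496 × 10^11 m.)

Convert to SI: a = 0.8148 AU = 1.21894e+11 m.
(a) rₚ = a(1 − e) = 1.21894e+11 · (1 − 0.6053) = 1.21894e+11 · 0.3947 ≈ 4.811e+10 m = 0.3216 AU.
(b) rₐ = a(1 + e) = 1.21894e+11 · (1 + 0.6053) = 1.21894e+11 · 1.6053 ≈ 1.957e+11 m = 1.308 AU.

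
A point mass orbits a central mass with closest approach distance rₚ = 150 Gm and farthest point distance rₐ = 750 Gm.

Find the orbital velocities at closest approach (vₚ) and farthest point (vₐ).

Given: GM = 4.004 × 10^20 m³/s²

Convert to SI: rₚ = 150 Gm = 1.5e+11 m; rₐ = 750 Gm = 7.5e+11 m.
Use the vis-viva equation v² = GM(2/r − 1/a) with a = (rₚ + rₐ)/2 = (1.5e+11 + 7.5e+11)/2 = 4.5e+11 m.
vₚ = √(GM · (2/rₚ − 1/a)) = √(4.004e+20 · (2/1.5e+11 − 1/4.5e+11)) m/s ≈ 6.67e+04 m/s = 66.7 km/s.
vₐ = √(GM · (2/rₐ − 1/a)) = √(4.004e+20 · (2/7.5e+11 − 1/4.5e+11)) m/s ≈ 1.334e+04 m/s = 13.34 km/s.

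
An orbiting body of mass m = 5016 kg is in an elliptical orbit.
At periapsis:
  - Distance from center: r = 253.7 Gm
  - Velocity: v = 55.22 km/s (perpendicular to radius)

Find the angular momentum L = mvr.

Convert to SI: r = 253.7 Gm = 2.537e+11 m; v = 55.22 km/s = 55220 m/s.
Since v is perpendicular to r, L = m · v · r.
L = 5016 · 55220 · 2.537e+11 kg·m²/s ≈ 7.027e+19 kg·m²/s.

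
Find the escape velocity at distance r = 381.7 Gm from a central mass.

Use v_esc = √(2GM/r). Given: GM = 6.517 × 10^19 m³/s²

Convert to SI: r = 381.7 Gm = 3.817e+11 m.
Escape velocity comes from setting total energy to zero: ½v² − GM/r = 0 ⇒ v_esc = √(2GM / r).
v_esc = √(2 · 6.517e+19 / 3.817e+11) m/s ≈ 1.848e+04 m/s = 18.48 km/s.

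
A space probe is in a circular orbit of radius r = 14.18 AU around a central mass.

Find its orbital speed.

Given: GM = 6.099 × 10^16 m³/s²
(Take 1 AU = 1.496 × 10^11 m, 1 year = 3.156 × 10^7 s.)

Convert to SI: r = 14.18 AU = 2.12133e+12 m.
For a circular orbit, gravity supplies the centripetal force, so v = √(GM / r).
v = √(6.099e+16 / 2.12133e+12) m/s ≈ 169.6 m/s = 0.03577 AU/year.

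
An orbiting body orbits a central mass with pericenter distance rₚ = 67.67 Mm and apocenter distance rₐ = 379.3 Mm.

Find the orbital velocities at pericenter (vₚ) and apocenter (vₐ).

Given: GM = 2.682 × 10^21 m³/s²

Convert to SI: rₚ = 67.67 Mm = 6.767e+07 m; rₐ = 379.3 Mm = 3.793e+08 m.
Use the vis-viva equation v² = GM(2/r − 1/a) with a = (rₚ + rₐ)/2 = (6.767e+07 + 3.793e+08)/2 = 2.23485e+08 m.
vₚ = √(GM · (2/rₚ − 1/a)) = √(2.682e+21 · (2/6.767e+07 − 1/2.23485e+08)) m/s ≈ 8.202e+06 m/s = 8202 km/s.
vₐ = √(GM · (2/rₐ − 1/a)) = √(2.682e+21 · (2/3.793e+08 − 1/2.23485e+08)) m/s ≈ 1.463e+06 m/s = 1463 km/s.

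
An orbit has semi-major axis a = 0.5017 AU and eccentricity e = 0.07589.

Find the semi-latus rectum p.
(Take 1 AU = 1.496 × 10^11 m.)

Convert to SI: a = 0.5017 AU = 7.50543e+10 m.
p = a (1 − e²).
p = 7.50543e+10 · (1 − (0.07589)²) = 7.50543e+10 · 0.994241 ≈ 7.462e+10 m = 0.4988 AU.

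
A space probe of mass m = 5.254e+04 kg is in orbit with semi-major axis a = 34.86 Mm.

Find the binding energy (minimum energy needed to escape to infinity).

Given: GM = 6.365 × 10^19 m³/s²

Convert to SI: a = 34.86 Mm = 3.486e+07 m.
Total orbital energy is E = −GMm/(2a); binding energy is E_bind = −E = GMm/(2a).
E_bind = 6.365e+19 · 5.254e+04 / (2 · 3.486e+07) J ≈ 4.797e+16 J = 47.97 PJ.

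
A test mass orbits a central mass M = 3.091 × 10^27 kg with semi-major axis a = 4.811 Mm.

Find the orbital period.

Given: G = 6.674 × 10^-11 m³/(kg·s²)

Convert to SI: a = 4.811 Mm = 4.811e+06 m.
GM = G · M = 6.674e-11 · 3.091e+27 = 2.06293e+17 m³/s².
Kepler's third law: T = 2π √(a³ / GM).
Substituting a = 4.811e+06 m and GM = 2.06293e+17 m³/s²:
T = 2π √((4.811e+06)³ / 2.06293e+17) s
T ≈ 146 s = 2.433 minutes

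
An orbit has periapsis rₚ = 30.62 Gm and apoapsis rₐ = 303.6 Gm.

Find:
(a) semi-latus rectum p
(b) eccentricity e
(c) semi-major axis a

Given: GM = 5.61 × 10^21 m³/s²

Convert to SI: rₚ = 30.62 Gm = 3.062e+10 m; rₐ = 303.6 Gm = 3.036e+11 m.
(a) From a = (rₚ + rₐ)/2 = 1.6711e+11 m and e = (rₐ − rₚ)/(rₐ + rₚ) = 0.816767, p = a(1 − e²) = 1.6711e+11 · (1 − (0.816767)²) ≈ 5.563e+10 m
(b) e = (rₐ − rₚ)/(rₐ + rₚ) = (3.036e+11 − 3.062e+10)/(3.036e+11 + 3.062e+10) ≈ 0.8168
(c) a = (rₚ + rₐ)/2 = (3.062e+10 + 3.036e+11)/2 ≈ 1.671e+11 m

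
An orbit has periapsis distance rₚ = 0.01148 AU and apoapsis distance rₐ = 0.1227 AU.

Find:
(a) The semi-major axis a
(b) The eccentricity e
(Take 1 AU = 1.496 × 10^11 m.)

Convert to SI: rₚ = 0.01148 AU = 1.71741e+09 m; rₐ = 0.1227 AU = 1.83559e+10 m.
(a) a = (rₚ + rₐ) / 2 = (1.71741e+09 + 1.83559e+10) / 2 ≈ 1.004e+10 m = 0.06709 AU.
(b) e = (rₐ − rₚ) / (rₐ + rₚ) = (1.83559e+10 − 1.71741e+09) / (1.83559e+10 + 1.71741e+09) ≈ 0.8289.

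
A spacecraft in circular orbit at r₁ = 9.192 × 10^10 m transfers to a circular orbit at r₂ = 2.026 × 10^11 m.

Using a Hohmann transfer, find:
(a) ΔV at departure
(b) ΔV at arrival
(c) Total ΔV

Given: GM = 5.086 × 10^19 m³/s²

Transfer semi-major axis: a_t = (r₁ + r₂)/2 = (9.192e+10 + 2.026e+11)/2 = 1.4726e+11 m.
Circular speeds: v₁ = √(GM/r₁) = 23522.5 m/s, v₂ = √(GM/r₂) = 15844.1 m/s.
Transfer speeds (vis-viva v² = GM(2/r − 1/a_t)): v₁ᵗ = 27590.6 m/s, v₂ᵗ = 12517.9 m/s.
(a) ΔV₁ = |v₁ᵗ − v₁| ≈ 4068 m/s = 4.068 km/s.
(b) ΔV₂ = |v₂ − v₂ᵗ| ≈ 3326 m/s = 3.326 km/s.
(c) ΔV_total = ΔV₁ + ΔV₂ ≈ 7394 m/s = 7.394 km/s.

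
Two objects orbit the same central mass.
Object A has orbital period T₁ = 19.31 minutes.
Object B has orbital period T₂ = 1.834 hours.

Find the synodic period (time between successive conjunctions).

Convert to SI: T₁ = 19.31 minutes = 1158.6 s; T₂ = 1.834 hours = 6602.4 s.
T_syn = |T₁ · T₂ / (T₁ − T₂)|.
T_syn = |1158.6 · 6602.4 / (1158.6 − 6602.4)| s ≈ 1405 s = 23.42 minutes.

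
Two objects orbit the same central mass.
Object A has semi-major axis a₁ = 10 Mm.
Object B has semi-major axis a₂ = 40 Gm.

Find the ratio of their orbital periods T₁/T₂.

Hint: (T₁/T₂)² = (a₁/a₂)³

Convert to SI: a₁ = 10 Mm = 1e+07 m; a₂ = 40 Gm = 4e+10 m.
From Kepler's third law, (T₁/T₂)² = (a₁/a₂)³, so T₁/T₂ = (a₁/a₂)^(3/2).
a₁/a₂ = 1e+07 / 4e+10 = 0.00025.
T₁/T₂ = (0.00025)^(3/2) ≈ 3.953e-06.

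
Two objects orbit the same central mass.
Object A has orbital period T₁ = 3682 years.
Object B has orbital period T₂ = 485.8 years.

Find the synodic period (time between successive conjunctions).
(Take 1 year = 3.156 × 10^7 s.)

Convert to SI: T₁ = 3682 years = 1.16204e+11 s; T₂ = 485.8 years = 1.53318e+10 s.
T_syn = |T₁ · T₂ / (T₁ − T₂)|.
T_syn = |1.16204e+11 · 1.53318e+10 / (1.16204e+11 − 1.53318e+10)| s ≈ 1.766e+10 s = 559.6 years.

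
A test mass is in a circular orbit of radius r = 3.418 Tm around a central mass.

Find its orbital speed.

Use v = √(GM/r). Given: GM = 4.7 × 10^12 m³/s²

Convert to SI: r = 3.418 Tm = 3.418e+12 m.
For a circular orbit, gravity supplies the centripetal force, so v = √(GM / r).
v = √(4.7e+12 / 3.418e+12) m/s ≈ 1.173 m/s = 1.173 m/s.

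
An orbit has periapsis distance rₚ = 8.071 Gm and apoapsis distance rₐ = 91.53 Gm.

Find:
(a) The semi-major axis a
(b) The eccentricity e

Convert to SI: rₚ = 8.071 Gm = 8.071e+09 m; rₐ = 91.53 Gm = 9.153e+10 m.
(a) a = (rₚ + rₐ) / 2 = (8.071e+09 + 9.153e+10) / 2 ≈ 4.98e+10 m = 49.8 Gm.
(b) e = (rₐ − rₚ) / (rₐ + rₚ) = (9.153e+10 − 8.071e+09) / (9.153e+10 + 8.071e+09) ≈ 0.8379.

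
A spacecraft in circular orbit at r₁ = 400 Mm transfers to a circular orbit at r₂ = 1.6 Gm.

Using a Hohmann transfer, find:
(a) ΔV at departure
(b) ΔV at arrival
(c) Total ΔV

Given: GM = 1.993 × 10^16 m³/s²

Convert to SI: r₁ = 400 Mm = 4e+08 m; r₂ = 1.6 Gm = 1.6e+09 m.
Transfer semi-major axis: a_t = (r₁ + r₂)/2 = (4e+08 + 1.6e+09)/2 = 1e+09 m.
Circular speeds: v₁ = √(GM/r₁) = 7058.68 m/s, v₂ = √(GM/r₂) = 3529.34 m/s.
Transfer speeds (vis-viva v² = GM(2/r − 1/a_t)): v₁ᵗ = 8928.61 m/s, v₂ᵗ = 2232.15 m/s.
(a) ΔV₁ = |v₁ᵗ − v₁| ≈ 1870 m/s = 1.87 km/s.
(b) ΔV₂ = |v₂ − v₂ᵗ| ≈ 1297 m/s = 1.297 km/s.
(c) ΔV_total = ΔV₁ + ΔV₂ ≈ 3167 m/s = 3.167 km/s.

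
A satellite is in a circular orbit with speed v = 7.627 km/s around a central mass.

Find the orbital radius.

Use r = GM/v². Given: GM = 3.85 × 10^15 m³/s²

Convert to SI: v = 7.627 km/s = 7627 m/s.
For a circular orbit, v² = GM / r, so r = GM / v².
r = 3.85e+15 / (7627)² m ≈ 6.618e+07 m = 6.618 × 10^7 m.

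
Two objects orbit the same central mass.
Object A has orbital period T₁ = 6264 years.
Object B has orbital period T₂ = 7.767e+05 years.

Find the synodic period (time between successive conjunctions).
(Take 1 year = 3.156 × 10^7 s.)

Convert to SI: T₁ = 6264 years = 1.97692e+11 s; T₂ = 7.767e+05 years = 2.45127e+13 s.
T_syn = |T₁ · T₂ / (T₁ − T₂)|.
T_syn = |1.97692e+11 · 2.45127e+13 / (1.97692e+11 − 2.45127e+13)| s ≈ 1.993e+11 s = 6315 years.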